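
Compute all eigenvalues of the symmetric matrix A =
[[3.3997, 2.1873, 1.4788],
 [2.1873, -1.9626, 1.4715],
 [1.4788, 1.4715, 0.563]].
sigma(A) ≈ {-3, 0, 5}

A is real symmetric, so its spectrum consists of real eigenvalues. Expanding the characteristic polynomial of the displayed matrix gives
  det(λ I - A) = p(λ) = λ^3 + (-2)λ^2 + (-15)λ + (0).
Solving p(λ) = 0 yields eigenvalues ≈ -3, 0, 5. (A is shown rounded to 4 decimals, so these recover the underlying integer eigenvalues to within that precision.)
Verification: the trace of A = 2 equals the sum of eigenvalues 2, and det(A) ≈ -0.0002 matches the eigenvalue product 0.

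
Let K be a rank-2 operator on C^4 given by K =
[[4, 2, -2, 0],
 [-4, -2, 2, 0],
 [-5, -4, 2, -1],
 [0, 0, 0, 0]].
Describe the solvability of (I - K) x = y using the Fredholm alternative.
(I - K) is invertible (det(I - K) = -1 ≠ 0), so for every y in C^4 the equation (I - K) x = y has a unique solution.

K has rank 2 and factors as K = U V^T = u1 v1^T + u2 v2^T with u1 = (-2, 2, 1, 0), v1 = (1, 2, 0, 1), u2 = (2, -2, -2, 0), v2 = (3, 3, -1, 1) (multiplying out reproduces the displayed K). The nonzero eigenvalues of U V^T coincide with those of the 2 x 2 matrix G = V^T U = [[v1·u1, v1·u2], [v2·u1, v2·u2]] = [[2, -2], [-1, 2]], and by the Sylvester determinant identity det(I_4 - U V^T) = det(I_2 - V^T U) = det([[-1, 2], [1, -1]]) = (-1)(-1) - (2)(1) = -1. (Direct check: I - K =
[[-3, -2, 2, 0],
 [4, 3, -2, 0],
 [5, 4, -1, 1],
 [0, 0, 0, 1]]
has determinant -1.) The finite-dimensional Fredholm alternative says: either (I - K) is invertible, or ker(I - K) ≠ {0} and then range(I - K) = ker((I - K)^*)^⊥, with dim ker(I - K) = dim ker((I - K)^*). Since det(I - K) ≠ 0, 1 is not an eigenvalue of K and ker(I - K) = {0}, so we are in the first case: for every y there is a unique x = (I - K)^(-1) y. (Explicitly, by the Woodbury identity, (I - U V^T)^(-1) = I + U (I_2 - G)^(-1) V^T.)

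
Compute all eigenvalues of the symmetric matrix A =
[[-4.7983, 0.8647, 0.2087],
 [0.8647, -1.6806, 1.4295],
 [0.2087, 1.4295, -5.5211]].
sigma(A) ≈ {-6, -5, -1}

A is real symmetric, so its spectrum consists of real eigenvalues. Expanding the characteristic polynomial of the displayed matrix gives
  det(λ I - A) = p(λ) = λ^3 + (12)λ^2 + (41)λ + (30).
Solving p(λ) = 0 yields eigenvalues ≈ -6, -5, -1. (A is shown rounded to 4 decimals, so these recover the underlying integer eigenvalues to within that precision.)
Verification: the trace of A = -12 equals the sum of eigenvalues -12, and det(A) ≈ -29.9998 matches the eigenvalue product -30.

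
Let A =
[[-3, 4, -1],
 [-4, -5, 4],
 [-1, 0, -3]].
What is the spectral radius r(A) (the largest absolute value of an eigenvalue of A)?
r(A) = sqrt(26) ≈ 5.099

The eigenvalues of A are the roots of its characteristic polynomial. With M = A (coefficients from the trace, the sum of principal 2x2 minors, and det A):
  p(λ) = det(λ I - M) = λ^3 + 11λ^2 + 54λ + 104.
By the rational root theorem any rational root is an integer divisor of 104. Testing λ = -4: p(-4) = -64 + 176 - 216 + 104 = 0, so λ = -4 is a root. Dividing out (λ + 4) leaves p(λ) = (λ + 4)(λ^2 + 7λ + 26). For λ^2 + 7λ + 26 the discriminant is -55. It is negative, so the roots are the complex-conjugate pair λ = -7/2 ± (sqrt(55)/2) i ≈ -3.5 ± 3.7081i. For a conjugate pair the product of the roots equals the constant term, so |λ|^2 = 26 and |λ| = sqrt(26) ≈ 5.099.
Thus the eigenvalues (to 4 decimals) are -3.5 ± 3.7081i (modulus 5.099); -4 (modulus 4). The spectral radius is the largest modulus: r(A) = sqrt(26) ≈ 5.099. (Cross-check: r(A) ≤ ||A||_2 ≈ 7.9261; equality holds whenever A is normal, though it can also hold for some non-normal A.)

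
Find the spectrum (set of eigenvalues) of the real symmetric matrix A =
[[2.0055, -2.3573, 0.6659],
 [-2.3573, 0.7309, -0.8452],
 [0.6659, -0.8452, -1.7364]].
sigma(A) ≈ {-2, -1, 4}

A is real symmetric, so its spectrum consists of real eigenvalues. Expanding the characteristic polynomial of the displayed matrix gives
  det(λ I - A) = p(λ) = λ^3 + (-1)λ^2 + (-10)λ + (-8).
Solving p(λ) = 0 yields eigenvalues ≈ -2, -1, 4. (A is shown rounded to 4 decimals, so these recover the underlying integer eigenvalues to within that precision.)
Verification: the trace of A = 1 equals the sum of eigenvalues 1, and det(A) ≈ 8.0004 matches the eigenvalue product 8.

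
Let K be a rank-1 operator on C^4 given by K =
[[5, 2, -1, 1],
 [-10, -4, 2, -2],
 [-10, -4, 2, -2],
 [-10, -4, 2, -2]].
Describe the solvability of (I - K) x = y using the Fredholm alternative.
(I - K) is singular (det(I - K) = 0, i.e. 1 ∈ sigma(K)). (I - K) x = y is solvable iff y ⊥ ker((I - K)^*) = span{(5, 2, -1, 1)}, i.e. iff 5y_1 + 2y_2 - y_3 + y_4 = 0. When solvable, the solutions are x = y + c·(1, -2, -2, -2), c arbitrary (ker(I - K) = span{(1, -2, -2, -2)}, dimension 1).

K has rank 1, so it is an outer product K = u v^T: every row of K is a multiple of one row vector. Reading off the entries, u = (1, -2, -2, -2) and v = (5, 2, -1, 1) (row i of K equals u_i·v^T). A rank-one matrix u v^T satisfies K u = u (v·u) and kills the (3)-dimensional subspace v^⊥, so its characteristic polynomial is lambda^3 (lambda - v·u) with v·u = tr K = 1. Hence the eigenvalues of I - K are 1 (multiplicity 3) and 1 - (1) = 0, so det(I - K) = 0. (Direct check: I - K =
[[-4, -2, 1, -1],
 [10, 5, -2, 2],
 [10, 4, -1, 2],
 [10, 4, -2, 3]]
has determinant 0.) So 1 is an eigenvalue of K and (I - K) is not invertible. The finite-dimensional Fredholm alternative says: either (I - K) is invertible, or ker(I - K) ≠ {0} and then range(I - K) = ker((I - K)^*)^⊥, with dim ker(I - K) = dim ker((I - K)^*). We are in the second case, so we need both kernels. Kernel of I - K: (I - K) u = u - u (v·u) = u - u = 0, so ker(I - K) = span{u} = span{(1, -2, -2, -2)} (it is exactly 1-dimensional because rank(I - K) = 3). Kernel of the adjoint: K is real, so (I - K)^* = I - K^T = I - v u^T, and (I - v u^T) v = v - v (u·v) = 0; hence ker((I - K)^*) = span{v} = span{(5, 2, -1, 1)}. Therefore (I - K) x = y is solvable iff <y, v> = 0, i.e. iff 5y_1 + 2y_2 - y_3 + y_4 = 0. When this holds, K y = u (v·y) = 0, so (I - K) y = y and x = y is a particular solution; the full solution set is the line x = y + c·u = y + c·(1, -2, -2, -2), c ∈ C.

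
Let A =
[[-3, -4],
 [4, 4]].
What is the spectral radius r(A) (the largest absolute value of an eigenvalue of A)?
r(A) = 2

The eigenvalues of A are the roots of its characteristic polynomial. With M = A (coefficients from the trace and determinant):
  p(λ) = det(λ I - M) = λ^2 - λ + 4.
For λ^2 - λ + 4 the discriminant is -15. It is negative, so the roots are the complex-conjugate pair λ = 1/2 ± (sqrt(15)/2) i ≈ 0.5 ± 1.9365i. For a conjugate pair the product of the roots equals the constant term, so |λ|^2 = 4 and |λ| = sqrt(4) = 2.
Thus the eigenvalues (to 4 decimals) are 0.5 ± 1.9365i (modulus 2). The spectral radius is the largest modulus: r(A) = 2. (Cross-check: r(A) ≤ ||A||_2 ≈ 7.5311; equality holds whenever A is normal, though it can also hold for some non-normal A.)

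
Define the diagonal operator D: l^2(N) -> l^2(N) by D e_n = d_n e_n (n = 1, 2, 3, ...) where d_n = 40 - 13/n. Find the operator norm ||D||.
||D|| = 40

For a diagonal operator on l^2 with entries d_n, ||D|| = sup_n |d_n|. Here d_1 = 27, d_2 = 67/2, ..., and d_n = 40 - 13/n increases monotonically toward 40. All terms lie in [27, 40), so |d_n| = d_n and the supremum is the limit 40, which is not attained by any individual d_n. Hence ||D|| = 40.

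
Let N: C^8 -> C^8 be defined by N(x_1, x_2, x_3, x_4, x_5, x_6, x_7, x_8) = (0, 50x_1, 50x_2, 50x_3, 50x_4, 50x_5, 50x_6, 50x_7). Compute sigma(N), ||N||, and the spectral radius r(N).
sigma(N) = {0}; ||N|| = 50; r(N) = 0. (N is nilpotent with N^8 = 0.)

On C^8, N is a strictly lower-triangular matrix with 50 on the subdiagonal and zeros elsewhere, so its characteristic polynomial is lambda^8 and every eigenvalue is 0: sigma(N) = {0}. For the operator norm, N e_i = 50e_{i+1} for i = 1, ..., 7 and N e_8 = 0, so the singular values of N are 50 (with multiplicity 7) and 0; hence ||N|| = 50. The spectral radius r(N) = max|lambda| = 0. Note ||N|| > r(N) — characteristic of non-normal nilpotent operators. Indeed N^8 = 0.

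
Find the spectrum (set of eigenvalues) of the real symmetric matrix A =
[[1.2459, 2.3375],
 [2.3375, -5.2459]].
sigma(A) ≈ {-6, 2}

A is real symmetric, so its spectrum consists of real eigenvalues. Expanding the characteristic polynomial of the displayed matrix gives
  det(λ I - A) = p(λ) = λ^2 + (4)λ + (-12).
Solving p(λ) = 0 yields eigenvalues ≈ -6, 2. (A is shown rounded to 4 decimals, so these recover the underlying integer eigenvalues to within that precision.)
Verification: the trace of A = -4 equals the sum of eigenvalues -4, and det(A) ≈ -11.9998 matches the eigenvalue product -12.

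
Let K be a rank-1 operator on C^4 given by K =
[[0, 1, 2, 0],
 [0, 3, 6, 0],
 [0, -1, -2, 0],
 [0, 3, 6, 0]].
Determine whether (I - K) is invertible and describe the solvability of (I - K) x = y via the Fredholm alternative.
(I - K) is singular (det(I - K) = 0, i.e. 1 ∈ sigma(K)). (I - K) x = y is solvable iff y ⊥ ker((I - K)^*) = span{(0, 1, 2, 0)}, i.e. iff y_2 + 2y_3 = 0. When solvable, the solutions are x = y + c·(1, 3, -1, 3), c arbitrary (ker(I - K) = span{(1, 3, -1, 3)}, dimension 1).

K has rank 1, so it is an outer product K = u v^T: every row of K is a multiple of one row vector. Reading off the entries, u = (1, 3, -1, 3) and v = (0, 1, 2, 0) (row i of K equals u_i·v^T). A rank-one matrix u v^T satisfies K u = u (v·u) and kills the (3)-dimensional subspace v^⊥, so its characteristic polynomial is lambda^3 (lambda - v·u) with v·u = tr K = 1. Hence the eigenvalues of I - K are 1 (multiplicity 3) and 1 - (1) = 0, so det(I - K) = 0. (Direct check: I - K =
[[1, -1, -2, 0],
 [0, -2, -6, 0],
 [0, 1, 3, 0],
 [0, -3, -6, 1]]
has determinant 0.) So 1 is an eigenvalue of K and (I - K) is not invertible. The finite-dimensional Fredholm alternative says: either (I - K) is invertible, or ker(I - K) ≠ {0} and then range(I - K) = ker((I - K)^*)^⊥, with dim ker(I - K) = dim ker((I - K)^*). We are in the second case, so we need both kernels. Kernel of I - K: (I - K) u = u - u (v·u) = u - u = 0, so ker(I - K) = span{u} = span{(1, 3, -1, 3)} (it is exactly 1-dimensional because rank(I - K) = 3). Kernel of the adjoint: K is real, so (I - K)^* = I - K^T = I - v u^T, and (I - v u^T) v = v - v (u·v) = 0; hence ker((I - K)^*) = span{v} = span{(0, 1, 2, 0)}. Therefore (I - K) x = y is solvable iff <y, v> = 0, i.e. iff y_2 + 2y_3 = 0. When this holds, K y = u (v·y) = 0, so (I - K) y = y and x = y is a particular solution; the full solution set is the line x = y + c·u = y + c·(1, 3, -1, 3), c ∈ C.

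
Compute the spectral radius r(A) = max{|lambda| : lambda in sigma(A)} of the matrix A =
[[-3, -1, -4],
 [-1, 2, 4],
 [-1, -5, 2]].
r(A) ≈ 5.0546

The eigenvalues of A are the roots of its characteristic polynomial. With M = A (coefficients from the trace, the sum of principal 2x2 minors, and det A):
  p(λ) = det(λ I - M) = λ^3 - λ^2 + 7λ + 98.
No integer candidate from the rational root theorem (±divisors of 98) is a root, so the roots are irrational. The cubic discriminant is Δ = -272587 < 0, so there is one real root and a complex-conjugate pair. p(-4) = -10 and p(-3) = 41 have opposite signs, so a root lies in (-4, -3); Newton's method refines it to λ ≈ -3.8358. Dividing out (λ - (-3.8358)) leaves approximately λ^2 - 4.8358λ + 25.5489. For λ^2 - 4.8358λ + 25.5489 the discriminant is -78.8111. It is negative, so the remaining roots are the complex-conjugate pair λ ≈ 2.4179 ± 4.4388i. Their product equals the constant term, so |λ|^2 ≈ 25.5489 and |λ| ≈ 5.0546.
Thus the eigenvalues (to 4 decimals) are -3.8358 (modulus 3.8358); 2.4179 ± 4.4388i (modulus 5.0546). The spectral radius is the largest modulus: r(A) ≈ 5.0546. (Cross-check: r(A) ≤ ||A||_2 ≈ 6.2253; equality holds whenever A is normal, though it can also hold for some non-normal A.)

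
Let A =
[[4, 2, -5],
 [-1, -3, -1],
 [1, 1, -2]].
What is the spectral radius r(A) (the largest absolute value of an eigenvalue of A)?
r(A) ≈ 2.7563

The eigenvalues of A are the roots of its characteristic polynomial. With M = A (coefficients from the trace, the sum of principal 2x2 minors, and det A):
  p(λ) = det(λ I - M) = λ^3 + λ^2 - 6λ - 12.
No integer candidate from the rational root theorem (±divisors of 12) is a root, so the roots are irrational. The cubic discriminant is Δ = -1644 < 0, so there is one real root and a complex-conjugate pair. p(2) = -12 and p(3) = 6 have opposite signs, so a root lies in (2, 3); Newton's method refines it to λ ≈ 2.7563. Dividing out (λ - (2.7563)) leaves approximately λ^2 + 3.7563λ + 4.3536. For λ^2 + 3.7563λ + 4.3536 the discriminant is -3.3046. It is negative, so the remaining roots are the complex-conjugate pair λ ≈ -1.8782 ± 0.9089i. Their product equals the constant term, so |λ|^2 ≈ 4.3536 and |λ| ≈ 2.0865.
Thus the eigenvalues (to 4 decimals) are 2.7563 (modulus 2.7563); -1.8782 ± 0.9089i (modulus 2.0865). The spectral radius is the largest modulus: r(A) ≈ 2.7563. (Cross-check: r(A) ≤ ||A||_2 ≈ 7.1722; equality holds whenever A is normal, though it can also hold for some non-normal A.)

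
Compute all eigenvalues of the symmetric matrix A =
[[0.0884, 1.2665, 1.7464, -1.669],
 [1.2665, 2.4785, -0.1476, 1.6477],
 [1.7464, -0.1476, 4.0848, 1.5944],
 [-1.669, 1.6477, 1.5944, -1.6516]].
sigma(A) ≈ {-4, 1, 3, 5}

A is real symmetric, so its spectrum consists of real eigenvalues. Expanding the characteristic polynomial of the displayed matrix gives
  det(λ I - A) = p(λ) = λ^4 + (-5)λ^3 + (-13)λ^2 + (77.0016)λ + (-60.0034).
Solving p(λ) = 0 yields eigenvalues ≈ -4, 1, 3, 5. (A is shown rounded to 4 decimals, so these recover the underlying integer eigenvalues to within that precision.)
Verification: the trace of A = 5 equals the sum of eigenvalues 5, and det(A) ≈ -60.0034 matches the eigenvalue product -60.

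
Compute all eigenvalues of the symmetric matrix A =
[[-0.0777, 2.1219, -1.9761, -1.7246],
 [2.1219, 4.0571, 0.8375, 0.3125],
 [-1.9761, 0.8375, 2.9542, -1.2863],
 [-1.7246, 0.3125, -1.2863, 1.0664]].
sigma(A) ≈ {-3, 2, 4, 5}

A is real symmetric, so its spectrum consists of real eigenvalues. Expanding the characteristic polynomial of the displayed matrix gives
  det(λ I - A) = p(λ) = λ^4 + (-8)λ^3 + (5)λ^2 + (74.0037)λ + (-120.0044).
Solving p(λ) = 0 yields eigenvalues ≈ -3, 2, 4, 5. (A is shown rounded to 4 decimals, so these recover the underlying integer eigenvalues to within that precision.)
Verification: the trace of A = 8 equals the sum of eigenvalues 8, and det(A) ≈ -120.0044 matches the eigenvalue product -120.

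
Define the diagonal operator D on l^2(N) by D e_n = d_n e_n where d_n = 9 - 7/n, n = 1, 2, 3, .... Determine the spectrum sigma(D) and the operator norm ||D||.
sigma(D) = {9 - 7/n : n ≥ 1} ∪ {9}; ||D|| = 9

A bounded diagonal operator on l^2 with diagonal entries d_n has spectrum equal to the closure of {d_n : n ≥ 1}: every d_n is an eigenvalue (with eigenvector e_n), so {d_n} ⊂ sigma(D); the spectrum is closed, so its closure is too; and for lambda not in the closure, (D - lambda I) has bounded inverse (the diagonal entries 1/(d_n - lambda) are bounded). For our sequence d_n = 9 - 7/n, n = 1, 2, 3, ...:
  - {d_n} = {9 - 7/n : n ≥ 1}; the only limit point is 9
  - closure = {9 - 7/n : n ≥ 1} ∪ {9}
For the norm: a diagonal operator has ||D|| = sup_n |d_n|. Here d_n = 9 - 7/n increases monotonically from d_1 = 2 toward 9, with all terms in [2, 9); so sup_n |d_n| = 9 (the supremum is the limit, not attained). So ||D|| = 9.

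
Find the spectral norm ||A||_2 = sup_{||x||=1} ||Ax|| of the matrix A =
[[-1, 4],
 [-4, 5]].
||A||_2 = sqrt((58 + sqrt(2880))/2) ≈ 7.4721 (= sqrt(largest eigenvalue of A^T A))

||A||_2 = sigma_max(A) = sqrt(lambda_max(A^T A)). Form the symmetric matrix M = A^T A =
[[17, -24],
 [-24, 41]].
Its characteristic polynomial (trace, determinant of M give the coefficients) is
  p(λ) = det(λ I - M) = λ^2 - 58λ + 121.
For λ^2 - 58λ + 121 the discriminant is 2880. It is nonnegative but not a perfect square, so the roots are real and irrational: λ = (58 ± sqrt(2880))/2 ≈ 55.8328, 2.1672.
So the eigenvalues of A^T A are ≈ 2.1672, 55.8328 (all ≥ 0, as they must be for A^T A). The largest is λ_max = (58 + sqrt(2880))/2 ≈ 55.8328, hence ||A||_2 = sqrt(λ_max) = sqrt((58 + sqrt(2880))/2) ≈ 7.4721.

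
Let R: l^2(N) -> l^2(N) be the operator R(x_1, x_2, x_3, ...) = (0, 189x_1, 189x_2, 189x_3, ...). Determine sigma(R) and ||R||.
sigma(R) = closed disk {z in C : |z| ≤ 189}; ||R|| = 189

Note R = 189·U where U is the unit right shift (U x)_k = x_{k-1} (with x_0 := 0); so ||R|| = 189||U|| and sigma(R) = 189·sigma(U). ||R x||^2 = sum_{k≥1} |189x_k|^2 = 35721||x||^2, so ||R|| = 189 and sigma(R) ⊂ {|z| ≤ 189}. For any |lambda| < 189, the equation (R - lambda I) x = 0 forces x_1 = 0, then 189x_k = lambda x_{k+1} ⇒ x = 0, so R has no eigenvalues. But (R - lambda I) is not surjective for |lambda| < 189: solving (R - lambda I) x = e_1 would require x_n proportional to (lambda/189)^(-n), which is not in l^2. So every |lambda| < 189 lies in the residual spectrum. The boundary |lambda| = 189 is in the approximate point spectrum (the spectrum is closed). Hence sigma(R) is the closed disk of radius 189.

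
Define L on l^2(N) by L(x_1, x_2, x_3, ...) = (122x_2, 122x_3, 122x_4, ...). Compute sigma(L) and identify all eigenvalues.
sigma(L) = closed disk {z in C : |z| ≤ 122}; sigma_p(L) = open disk {z in C : |z| < 122}

Note L = 122·V where V is the unit left shift (V x)_k = x_{k+1}; so sigma(L) = 122·sigma(V) and ||L|| = 122||V||. ||L x||^2 = 14884sum_{k≥2} |x_k|^2 ≤ 14884||x||^2, with equality on {x : x_1 = 0}, so ||L|| = 122. For any lambda with |lambda| < 122, set r = lambda/122 (|r| < 1); the vector x = (1, r, r^2, ...) is in l^2 and satisfies L x = 122(r, r^2, ...) = lambda x, so lambda is an eigenvalue. On the boundary |lambda| = 122 the geometric series diverges, so no l^2 eigenvector exists, but these lambda lie in the approximate point spectrum. Hence sigma(L) is the closed disk of radius 122 and sigma_p(L) is the open disk.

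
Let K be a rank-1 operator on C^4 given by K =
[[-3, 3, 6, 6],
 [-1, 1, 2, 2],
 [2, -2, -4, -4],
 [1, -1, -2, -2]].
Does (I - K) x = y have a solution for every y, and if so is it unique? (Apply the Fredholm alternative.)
(I - K) is invertible (det(I - K) = 9 ≠ 0), so for every y in C^4 the equation (I - K) x = y has a unique solution.

K has rank 1, so it is an outer product K = u v^T: every row of K is a multiple of one row vector. Reading off the entries, u = (-3, -1, 2, 1) and v = (1, -1, -2, -2) (row i of K equals u_i·v^T). A rank-one matrix u v^T satisfies K u = u (v·u) and kills the (3)-dimensional subspace v^⊥, so its characteristic polynomial is lambda^3 (lambda - v·u) with v·u = tr K = -8. Hence the eigenvalues of I - K are 1 (multiplicity 3) and 1 - (-8) = 9, so det(I - K) = 9. (Direct check: I - K =
[[4, -3, -6, -6],
 [1, 0, -2, -2],
 [-2, 2, 5, 4],
 [-1, 1, 2, 3]]
has determinant 9.) The finite-dimensional Fredholm alternative says: either (I - K) is invertible, or ker(I - K) ≠ {0} and then range(I - K) = ker((I - K)^*)^⊥, with dim ker(I - K) = dim ker((I - K)^*). Since det(I - K) ≠ 0, 1 is not an eigenvalue of K and ker(I - K) = {0}, so we are in the first case: for every y there is a unique x = (I - K)^(-1) y. Explicitly, by the Sherman–Morrison formula, (I - u v^T)^(-1) = I + u v^T/(1 - v·u), i.e. (I - K)^(-1) = I + K/(9).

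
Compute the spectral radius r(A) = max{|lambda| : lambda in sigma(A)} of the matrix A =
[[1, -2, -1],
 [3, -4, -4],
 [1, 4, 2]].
r(A) ≈ 3.8093

The eigenvalues of A are the roots of its characteristic polynomial. With M = A (coefficients from the trace, the sum of principal 2x2 minors, and det A):
  p(λ) = det(λ I - M) = λ^3 + λ^2 + 13λ - 12.
No integer candidate from the rational root theorem (±divisors of 12) is a root, so the roots are irrational. The cubic discriminant is Δ = -15267 < 0, so there is one real root and a complex-conjugate pair. p(0) = -12 and p(1) = 3 have opposite signs, so a root lies in (0, 1); Newton's method refines it to λ ≈ 0.827. Dividing out (λ - (0.827)) leaves approximately λ^2 + 1.827λ + 14.5108. For λ^2 + 1.827λ + 14.5108 the discriminant is -54.7056. It is negative, so the remaining roots are the complex-conjugate pair λ ≈ -0.9135 ± 3.6982i. Their product equals the constant term, so |λ|^2 ≈ 14.5108 and |λ| ≈ 3.8093.
Thus the eigenvalues (to 4 decimals) are 0.827 (modulus 0.827); -0.9135 ± 3.6982i (modulus 3.8093). The spectral radius is the largest modulus: r(A) ≈ 3.8093. (Cross-check: r(A) ≤ ||A||_2 ≈ 7.7415; equality holds whenever A is normal, though it can also hold for some non-normal A.)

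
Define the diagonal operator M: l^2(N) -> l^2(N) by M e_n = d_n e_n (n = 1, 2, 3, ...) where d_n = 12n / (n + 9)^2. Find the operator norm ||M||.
||M|| = 1/3 (attained at n = 9)

For M diagonal, ||M|| = sup_n |d_n|. Treat f(x) = 12x / (x + 9)^2 for real x > 0. By the quotient rule, f'(x) = 12(9 - x)/(x + 9)^3, which is positive for x < 9 and negative for x > 9. So f has a unique maximum at x = 9, and since 9 is a positive integer, the supremum over n ≥ 1 is attained at n = 9: d_9 = 12·9/(9 + 9)^2 = 12·9/324 = 1/3. Hence ||M|| = 1/3.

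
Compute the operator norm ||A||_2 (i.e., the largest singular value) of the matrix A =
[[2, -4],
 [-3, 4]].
||A||_2 = sqrt((45 + sqrt(1961))/2) ≈ 6.6814 (= sqrt(largest eigenvalue of A^T A))

||A||_2 = sigma_max(A) = sqrt(lambda_max(A^T A)). Form the symmetric matrix M = A^T A =
[[13, -20],
 [-20, 32]].
Its characteristic polynomial (trace, determinant of M give the coefficients) is
  p(λ) = det(λ I - M) = λ^2 - 45λ + 16.
For λ^2 - 45λ + 16 the discriminant is 1961. It is nonnegative but not a perfect square, so the roots are real and irrational: λ = (45 ± sqrt(1961))/2 ≈ 44.6416, 0.3584.
So the eigenvalues of A^T A are ≈ 0.3584, 44.6416 (all ≥ 0, as they must be for A^T A). The largest is λ_max = (45 + sqrt(1961))/2 ≈ 44.6416, hence ||A||_2 = sqrt(λ_max) = sqrt((45 + sqrt(1961))/2) ≈ 6.6814.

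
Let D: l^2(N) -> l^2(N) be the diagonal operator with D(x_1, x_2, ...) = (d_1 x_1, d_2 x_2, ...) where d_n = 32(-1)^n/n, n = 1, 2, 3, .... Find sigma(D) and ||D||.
sigma(D) = {32(-1)^n/n : n ≥ 1} ∪ {0}; ||D|| = 32

A bounded diagonal operator on l^2 with diagonal entries d_n has spectrum equal to the closure of {d_n : n ≥ 1}: every d_n is an eigenvalue (with eigenvector e_n), so {d_n} ⊂ sigma(D); the spectrum is closed, so its closure is too; and for lambda not in the closure, (D - lambda I) has bounded inverse (the diagonal entries 1/(d_n - lambda) are bounded). For our sequence d_n = 32(-1)^n/n, n = 1, 2, 3, ...:
  - {d_n} = {32(-1)^n/n : n ≥ 1}; the only limit point is 0
  - closure = {32(-1)^n/n : n ≥ 1} ∪ {0}
For the norm: a diagonal operator has ||D|| = sup_n |d_n|. Here |d_n| = 32/n is decreasing, so sup_n |d_n| = |d_1| = 32. So ||D|| = 32.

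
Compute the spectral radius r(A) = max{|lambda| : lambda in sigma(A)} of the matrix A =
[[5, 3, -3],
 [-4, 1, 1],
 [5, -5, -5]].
r(A) ≈ 4.9349

The eigenvalues of A are the roots of its characteristic polynomial. With M = A (coefficients from the trace, the sum of principal 2x2 minors, and det A):
  p(λ) = det(λ I - M) = λ^3 - λ^2 + 7λ + 90.
No integer candidate from the rational root theorem (±divisors of 90) is a root, so the roots are irrational. The cubic discriminant is Δ = -231003 < 0, so there is one real root and a complex-conjugate pair. p(-4) = -18 and p(-3) = 33 have opposite signs, so a root lies in (-4, -3); Newton's method refines it to λ ≈ -3.6956. Dividing out (λ - (-3.6956)) leaves approximately λ^2 - 4.6956λ + 24.3532. For λ^2 - 4.6956λ + 24.3532 the discriminant is -75.3639. It is negative, so the remaining roots are the complex-conjugate pair λ ≈ 2.3478 ± 4.3406i. Their product equals the constant term, so |λ|^2 ≈ 24.3532 and |λ| ≈ 4.9349.
Thus the eigenvalues (to 4 decimals) are -3.6956 (modulus 3.6956); 2.3478 ± 4.3406i (modulus 4.9349). The spectral radius is the largest modulus: r(A) ≈ 4.9349. (Cross-check: r(A) ≤ ||A||_2 ≈ 10.1858; equality holds whenever A is normal, though it can also hold for some non-normal A.)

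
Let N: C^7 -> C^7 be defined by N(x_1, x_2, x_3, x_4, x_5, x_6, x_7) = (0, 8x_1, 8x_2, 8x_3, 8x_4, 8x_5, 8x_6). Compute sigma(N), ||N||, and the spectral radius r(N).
sigma(N) = {0}; ||N|| = 8; r(N) = 0. (N is nilpotent with N^7 = 0.)

On C^7, N is a strictly lower-triangular matrix with 8 on the subdiagonal and zeros elsewhere, so its characteristic polynomial is lambda^7 and every eigenvalue is 0: sigma(N) = {0}. For the operator norm, N e_i = 8e_{i+1} for i = 1, ..., 6 and N e_7 = 0, so the singular values of N are 8 (with multiplicity 6) and 0; hence ||N|| = 8. The spectral radius r(N) = max|lambda| = 0. Note ||N|| > r(N) — characteristic of non-normal nilpotent operators. Indeed N^7 = 0.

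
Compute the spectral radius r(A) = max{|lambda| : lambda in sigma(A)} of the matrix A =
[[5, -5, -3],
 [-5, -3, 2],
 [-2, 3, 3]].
r(A) ≈ 9.2061

The eigenvalues of A are the roots of its characteristic polynomial. With M = A (coefficients from the trace, the sum of principal 2x2 minors, and det A):
  p(λ) = det(λ I - M) = λ^3 - 5λ^2 - 46λ + 67.
No integer candidate from the rational root theorem (±divisors of 67) is a root, so the roots are irrational. The cubic discriminant is Δ = 631921 > 0, so there are three distinct real roots. p(-6) = -53 and p(-5) = 47 have opposite signs, so a root lies in (-6, -5); Newton's method refines it to λ ≈ -5.5237. p(1) = 17 and p(2) = -37 have opposite signs, so a root lies in (1, 2); Newton's method refines it to λ ≈ 1.3176. p(9) = -23 and p(10) = 107 have opposite signs, so a root lies in (9, 10); Newton's method refines it to λ ≈ 9.2061. Check (Vieta): the three roots sum to 5, matching tr M = 5.
Thus the eigenvalues (to 4 decimals) are -5.5237 (modulus 5.5237); 1.3176 (modulus 1.3176); 9.2061 (modulus 9.2061). The spectral radius is the largest modulus: r(A) ≈ 9.2061. (Cross-check: r(A) ≤ ||A||_2 ≈ 9.2484; equality holds whenever A is normal, though it can also hold for some non-normal A.)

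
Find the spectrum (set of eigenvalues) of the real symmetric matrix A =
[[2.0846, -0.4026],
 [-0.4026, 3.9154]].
sigma(A) ≈ {2, 4}

A is real symmetric, so its spectrum consists of real eigenvalues. Expanding the characteristic polynomial of the displayed matrix gives
  det(λ I - A) = p(λ) = λ^2 + (-6)λ + (8).
Solving p(λ) = 0 yields eigenvalues ≈ 2, 4. (A is shown rounded to 4 decimals, so these recover the underlying integer eigenvalues to within that precision.)
Verification: the trace of A = 6 equals the sum of eigenvalues 6, and det(A) ≈ 8.0000 matches the eigenvalue product 8.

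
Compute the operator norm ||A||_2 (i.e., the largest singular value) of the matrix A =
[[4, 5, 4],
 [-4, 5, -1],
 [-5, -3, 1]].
||A||_2 ≈ 8.8871 (= sqrt(largest eigenvalue of A^T A))

||A||_2 = sigma_max(A) = sqrt(lambda_max(A^T A)). Form the symmetric matrix M = A^T A =
[[57, 15, 15],
 [15, 59, 12],
 [15, 12, 18]].
Its characteristic polynomial (trace, sum of principal 2x2 minors, determinant of M give the coefficients) is
  p(λ) = det(λ I - M) = λ^3 - 134λ^2 + 4857λ - 40401.
No integer candidate from the rational root theorem (±divisors of 40401) is a root, so the roots are irrational. The cubic discriminant is Δ = 5669435313 > 0, so there are three distinct real roots. p(11) = -1857 and p(12) = 315 have opposite signs, so a root lies in (11, 12); Newton's method refines it to λ ≈ 11.8491. p(43) = 191 and p(44) = -933 have opposite signs, so a root lies in (43, 44); Newton's method refines it to λ ≈ 43.1704. p(78) = -2259 and p(79) = 47 have opposite signs, so a root lies in (78, 79); Newton's method refines it to λ ≈ 78.9805. Check (Vieta): the three roots sum to 134, matching tr M = 134.
So the eigenvalues of A^T A are ≈ 11.8491, 43.1704, 78.9805 (all ≥ 0, as they must be for A^T A). The largest is λ_max ≈ 78.9805, hence ||A||_2 = sqrt(λ_max) ≈ 8.8871.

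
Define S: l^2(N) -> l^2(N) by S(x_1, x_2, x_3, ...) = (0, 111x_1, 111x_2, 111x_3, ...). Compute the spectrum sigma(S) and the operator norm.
sigma(S) = closed disk {z in C : |z| ≤ 111}; ||S|| = 111

Note S = 111·U where U is the unit right shift (U x)_k = x_{k-1} (with x_0 := 0); so ||S|| = 111||U|| and sigma(S) = 111·sigma(U). ||S x||^2 = sum_{k≥1} |111x_k|^2 = 12321||x||^2, so ||S|| = 111 and sigma(S) ⊂ {|z| ≤ 111}. For any |lambda| < 111, the equation (S - lambda I) x = 0 forces x_1 = 0, then 111x_k = lambda x_{k+1} ⇒ x = 0, so S has no eigenvalues. But (S - lambda I) is not surjective for |lambda| < 111: solving (S - lambda I) x = e_1 would require x_n proportional to (lambda/111)^(-n), which is not in l^2. So every |lambda| < 111 lies in the residual spectrum. The boundary |lambda| = 111 is in the approximate point spectrum (the spectrum is closed). Hence sigma(S) is the closed disk of radius 111.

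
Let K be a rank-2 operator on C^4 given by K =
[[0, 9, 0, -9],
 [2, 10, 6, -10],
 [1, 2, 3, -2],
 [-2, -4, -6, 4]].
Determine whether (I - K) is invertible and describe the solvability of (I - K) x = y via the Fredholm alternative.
(I - K) is invertible (det(I - K) = -34 ≠ 0), so for every y in C^4 the equation (I - K) x = y has a unique solution.

K has rank 2 and factors as K = U V^T = u1 v1^T + u2 v2^T with u1 = (-3, -2, 0, 0), v1 = (0, -3, 0, 3), u2 = (0, -2, -1, 2), v2 = (-1, -2, -3, 2) (multiplying out reproduces the displayed K). The nonzero eigenvalues of U V^T coincide with those of the 2 x 2 matrix G = V^T U = [[v1·u1, v1·u2], [v2·u1, v2·u2]] = [[6, 12], [7, 11]], and by the Sylvester determinant identity det(I_4 - U V^T) = det(I_2 - V^T U) = det([[-5, -12], [-7, -10]]) = (-5)(-10) - (-12)(-7) = -34. (Direct check: I - K =
[[1, -9, 0, 9],
 [-2, -9, -6, 10],
 [-1, -2, -2, 2],
 [2, 4, 6, -3]]
has determinant -34.) The finite-dimensional Fredholm alternative says: either (I - K) is invertible, or ker(I - K) ≠ {0} and then range(I - K) = ker((I - K)^*)^⊥, with dim ker(I - K) = dim ker((I - K)^*). Since det(I - K) ≠ 0, 1 is not an eigenvalue of K and ker(I - K) = {0}, so we are in the first case: for every y there is a unique x = (I - K)^(-1) y. (Explicitly, by the Woodbury identity, (I - U V^T)^(-1) = I + U (I_2 - G)^(-1) V^T.)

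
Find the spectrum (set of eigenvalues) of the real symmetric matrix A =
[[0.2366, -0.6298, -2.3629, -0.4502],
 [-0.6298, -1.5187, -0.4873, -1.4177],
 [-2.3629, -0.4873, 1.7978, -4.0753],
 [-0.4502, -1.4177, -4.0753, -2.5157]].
sigma(A) ≈ {-6, -1, 0, 5}

A is real symmetric, so its spectrum consists of real eigenvalues. Expanding the characteristic polynomial of the displayed matrix gives
  det(λ I - A) = p(λ) = λ^4 + (2)λ^3 + (-29)λ^2 + (-30)λ + (0).
Solving p(λ) = 0 yields eigenvalues ≈ -6, -1, 0, 5. (A is shown rounded to 4 decimals, so these recover the underlying integer eigenvalues to within that precision.)
Verification: the trace of A = -2 equals the sum of eigenvalues -2, and det(A) ≈ -0.0004 matches the eigenvalue product 0.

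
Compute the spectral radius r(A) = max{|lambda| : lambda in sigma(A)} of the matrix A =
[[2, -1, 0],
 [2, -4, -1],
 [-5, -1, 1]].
r(A) ≈ 4.0319

The eigenvalues of A are the roots of its characteristic polynomial. With M = A (coefficients from the trace, the sum of principal 2x2 minors, and det A):
  p(λ) = det(λ I - M) = λ^3 + λ^2 - 9λ + 13.
No integer candidate from the rational root theorem (±divisors of 13) is a root, so the roots are irrational. The cubic discriminant is Δ = -3724 < 0, so there is one real root and a complex-conjugate pair. p(-5) = -42 and p(-4) = 1 have opposite signs, so a root lies in (-5, -4); Newton's method refines it to λ ≈ -4.0319. Dividing out (λ - (-4.0319)) leaves approximately λ^2 - 3.0319λ + 3.2243. For λ^2 - 3.0319λ + 3.2243 the discriminant is -3.7048. It is negative, so the remaining roots are the complex-conjugate pair λ ≈ 1.5159 ± 0.9624i. Their product equals the constant term, so |λ|^2 ≈ 3.2243 and |λ| ≈ 1.7956.
Thus the eigenvalues (to 4 decimals) are -4.0319 (modulus 4.0319); 1.5159 ± 0.9624i (modulus 1.7956). The spectral radius is the largest modulus: r(A) ≈ 4.0319. (Cross-check: r(A) ≤ ||A||_2 ≈ 6.0159; equality holds whenever A is normal, though it can also hold for some non-normal A.)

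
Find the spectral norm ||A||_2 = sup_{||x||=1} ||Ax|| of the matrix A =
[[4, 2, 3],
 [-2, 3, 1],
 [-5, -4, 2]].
||A||_2 ≈ 7.7728 (= sqrt(largest eigenvalue of A^T A))

||A||_2 = sigma_max(A) = sqrt(lambda_max(A^T A)). Form the symmetric matrix M = A^T A =
[[45, 22, 0],
 [22, 29, 1],
 [0, 1, 14]].
Its characteristic polynomial (trace, sum of principal 2x2 minors, determinant of M give the coefficients) is
  p(λ) = det(λ I - M) = λ^3 - 88λ^2 + 1856λ - 11449.
No integer candidate from the rational root theorem (±divisors of 11449) is a root, so the roots are irrational. The cubic discriminant is Δ = 13435477 > 0, so there are three distinct real roots. p(12) = -121 and p(13) = 4 have opposite signs, so a root lies in (12, 13); Newton's method refines it to λ ≈ 12.9484. p(14) = 31 and p(15) = -34 have opposite signs, so a root lies in (14, 15); Newton's method refines it to λ ≈ 14.6351. p(60) = -889 and p(61) = 1300 have opposite signs, so a root lies in (60, 61); Newton's method refines it to λ ≈ 60.4165. Check (Vieta): the three roots sum to 88, matching tr M = 88.
So the eigenvalues of A^T A are ≈ 12.9484, 14.6351, 60.4165 (all ≥ 0, as they must be for A^T A). The largest is λ_max ≈ 60.4165, hence ||A||_2 = sqrt(λ_max) ≈ 7.7728.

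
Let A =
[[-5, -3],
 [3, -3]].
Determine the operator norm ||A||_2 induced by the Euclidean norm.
||A||_2 = 6 (= sqrt(largest eigenvalue of A^T A))

||A||_2 = sigma_max(A) = sqrt(lambda_max(A^T A)). Form the symmetric matrix M = A^T A =
[[34, 6],
 [6, 18]].
Its characteristic polynomial (trace, determinant of M give the coefficients) is
  p(λ) = det(λ I - M) = λ^2 - 52λ + 576.
For λ^2 - 52λ + 576 the discriminant is 400. It is a perfect square (20^2), so the roots are rational: λ = (52 ± 20)/2 = 36, 16.
So the eigenvalues of A^T A are ≈ 16, 36 (all ≥ 0, as they must be for A^T A). The largest is λ_max = 36, hence ||A||_2 = sqrt(λ_max) = 6.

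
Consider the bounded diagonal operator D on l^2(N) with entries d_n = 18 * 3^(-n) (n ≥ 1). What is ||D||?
||D|| = 6 (attained at n = 1)

For D diagonal, ||D|| = sup_n |d_n|. The sequence d_n = 18 * 3^(-n) is positive and strictly decreasing (ratio 3^(-1) < 1), so the supremum is d_1 = 18/3 = 6. Hence ||D|| = 6.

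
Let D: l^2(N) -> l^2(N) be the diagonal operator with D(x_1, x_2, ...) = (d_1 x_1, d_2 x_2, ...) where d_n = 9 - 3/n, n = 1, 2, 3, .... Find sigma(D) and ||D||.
sigma(D) = {9 - 3/n : n ≥ 1} ∪ {9}; ||D|| = 9

A bounded diagonal operator on l^2 with diagonal entries d_n has spectrum equal to the closure of {d_n : n ≥ 1}: every d_n is an eigenvalue (with eigenvector e_n), so {d_n} ⊂ sigma(D); the spectrum is closed, so its closure is too; and for lambda not in the closure, (D - lambda I) has bounded inverse (the diagonal entries 1/(d_n - lambda) are bounded). For our sequence d_n = 9 - 3/n, n = 1, 2, 3, ...:
  - {d_n} = {9 - 3/n : n ≥ 1}; the only limit point is 9
  - closure = {9 - 3/n : n ≥ 1} ∪ {9}
For the norm: a diagonal operator has ||D|| = sup_n |d_n|. Here d_n = 9 - 3/n increases monotonically from d_1 = 6 toward 9, with all terms in [6, 9); so sup_n |d_n| = 9 (the supremum is the limit, not attained). So ||D|| = 9.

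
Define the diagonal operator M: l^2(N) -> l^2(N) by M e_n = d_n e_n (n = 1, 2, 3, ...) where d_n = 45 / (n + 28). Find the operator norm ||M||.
||M|| = 45/29 (attained at n = 1)

For M diagonal, ||M|| = sup_n |d_n| = sup_n 45/(n + 28). This is positive and strictly decreasing in n, so the supremum is attained at n = 1: d_1 = 45/(1 + 28) = 45/29. Hence ||M|| = 45/29.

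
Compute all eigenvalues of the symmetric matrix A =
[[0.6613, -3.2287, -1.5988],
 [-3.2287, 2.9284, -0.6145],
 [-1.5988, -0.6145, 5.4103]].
sigma(A) ≈ {-2, 5, 6}

A is real symmetric, so its spectrum consists of real eigenvalues. Expanding the characteristic polynomial of the displayed matrix gives
  det(λ I - A) = p(λ) = λ^3 + (-9)λ^2 + (8)λ + (60.0017).
Solving p(λ) = 0 yields eigenvalues ≈ -2, 5, 6. (A is shown rounded to 4 decimals, so these recover the underlying integer eigenvalues to within that precision.)
Verification: the trace of A = 9 equals the sum of eigenvalues 9, and det(A) ≈ -60.0017 matches the eigenvalue product -60.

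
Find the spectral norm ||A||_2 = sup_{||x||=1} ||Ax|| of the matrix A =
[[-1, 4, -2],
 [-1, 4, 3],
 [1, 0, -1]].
||A||_2 ≈ 5.9138 (= sqrt(largest eigenvalue of A^T A))

||A||_2 = sigma_max(A) = sqrt(lambda_max(A^T A)). Form the symmetric matrix M = A^T A =
[[3, -8, -2],
 [-8, 32, 4],
 [-2, 4, 14]].
Its characteristic polynomial (trace, sum of principal 2x2 minors, determinant of M give the coefficients) is
  p(λ) = det(λ I - M) = λ^3 - 49λ^2 + 502λ - 400.
No integer candidate from the rational root theorem (±divisors of 400) is a root, so the roots are irrational. The cubic discriminant is Δ = 83584772 > 0, so there are three distinct real roots. p(0) = -400 and p(1) = 54 have opposite signs, so a root lies in (0, 1); Newton's method refines it to λ ≈ 0.8693. p(13) = 42 and p(14) = -232 have opposite signs, so a root lies in (13, 14); Newton's method refines it to λ ≈ 13.1576. p(34) = -672 and p(35) = 20 have opposite signs, so a root lies in (34, 35); Newton's method refines it to λ ≈ 34.9732. Check (Vieta): the three roots sum to 49, matching tr M = 49.
So the eigenvalues of A^T A are ≈ 0.8693, 13.1576, 34.9732 (all ≥ 0, as they must be for A^T A). The largest is λ_max ≈ 34.9732, hence ||A||_2 = sqrt(λ_max) ≈ 5.9138.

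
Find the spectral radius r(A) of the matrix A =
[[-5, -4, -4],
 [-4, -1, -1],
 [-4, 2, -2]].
r(A) ≈ 8.905

The eigenvalues of A are the roots of its characteristic polynomial. With M = A (coefficients from the trace, the sum of principal 2x2 minors, and det A):
  p(λ) = det(λ I - M) = λ^3 + 8λ^2 - 13λ - 44.
No integer candidate from the rational root theorem (±divisors of 44) is a root, so the roots are irrational. The cubic discriminant is Δ = 139812 > 0, so there are three distinct real roots. p(-9) = -8 and p(-8) = 60 have opposite signs, so a root lies in (-9, -8); Newton's method refines it to λ ≈ -8.905. p(-2) = 6 and p(-1) = -24 have opposite signs, so a root lies in (-2, -1); Newton's method refines it to λ ≈ -1.8159. p(2) = -30 and p(3) = 16 have opposite signs, so a root lies in (2, 3); Newton's method refines it to λ ≈ 2.7209. Check (Vieta): the three roots sum to -8, matching tr M = -8.
Thus the eigenvalues (to 4 decimals) are -8.905 (modulus 8.905); -1.8159 (modulus 1.8159); 2.7209 (modulus 2.7209). The spectral radius is the largest modulus: r(A) ≈ 8.905. (Cross-check: r(A) ≤ ||A||_2 ≈ 9.0819; equality holds whenever A is normal, though it can also hold for some non-normal A.)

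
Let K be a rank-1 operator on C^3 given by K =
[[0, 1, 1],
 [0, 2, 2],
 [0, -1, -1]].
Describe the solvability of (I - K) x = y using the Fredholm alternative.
(I - K) is singular (det(I - K) = 0, i.e. 1 ∈ sigma(K)). (I - K) x = y is solvable iff y ⊥ ker((I - K)^*) = span{(0, 1, 1)}, i.e. iff y_2 + y_3 = 0. When solvable, the solutions are x = y + c·(1, 2, -1), c arbitrary (ker(I - K) = span{(1, 2, -1)}, dimension 1).

K has rank 1, so it is an outer product K = u v^T: every row of K is a multiple of one row vector. Reading off the entries, u = (1, 2, -1) and v = (0, 1, 1) (row i of K equals u_i·v^T). A rank-one matrix u v^T satisfies K u = u (v·u) and kills the (2)-dimensional subspace v^⊥, so its characteristic polynomial is lambda^2 (lambda - v·u) with v·u = tr K = 1. Hence the eigenvalues of I - K are 1 (multiplicity 2) and 1 - (1) = 0, so det(I - K) = 0. (Direct check: I - K =
[[1, -1, -1],
 [0, -1, -2],
 [0, 1, 2]]
has determinant 0.) So 1 is an eigenvalue of K and (I - K) is not invertible. The finite-dimensional Fredholm alternative says: either (I - K) is invertible, or ker(I - K) ≠ {0} and then range(I - K) = ker((I - K)^*)^⊥, with dim ker(I - K) = dim ker((I - K)^*). We are in the second case, so we need both kernels. Kernel of I - K: (I - K) u = u - u (v·u) = u - u = 0, so ker(I - K) = span{u} = span{(1, 2, -1)} (it is exactly 1-dimensional because rank(I - K) = 2). Kernel of the adjoint: K is real, so (I - K)^* = I - K^T = I - v u^T, and (I - v u^T) v = v - v (u·v) = 0; hence ker((I - K)^*) = span{v} = span{(0, 1, 1)}. Therefore (I - K) x = y is solvable iff <y, v> = 0, i.e. iff y_2 + y_3 = 0. When this holds, K y = u (v·y) = 0, so (I - K) y = y and x = y is a particular solution; the full solution set is the line x = y + c·u = y + c·(1, 2, -1), c ∈ C.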